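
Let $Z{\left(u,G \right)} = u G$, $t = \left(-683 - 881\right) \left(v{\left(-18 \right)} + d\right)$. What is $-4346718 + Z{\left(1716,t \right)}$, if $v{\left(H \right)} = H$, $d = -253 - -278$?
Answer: $-23133486$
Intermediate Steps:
$d = 25$ ($d = -253 + 278 = 25$)
$t = -10948$ ($t = \left(-683 - 881\right) \left(-18 + 25\right) = \left(-1564\right) 7 = -10948$)
$Z{\left(u,G \right)} = G u$
$-4346718 + Z{\left(1716,t \right)} = -4346718 - 18786768 = -23133486$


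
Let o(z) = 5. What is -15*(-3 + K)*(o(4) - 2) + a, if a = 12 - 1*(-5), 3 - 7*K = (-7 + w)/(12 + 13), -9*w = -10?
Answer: 656/5 ≈ 131.20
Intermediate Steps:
w = 10/9 (w = -⅑*(-10) = 10/9 ≈ 1.1111)
K = 104/225 (K = 3/7 - (-7 + 10/9)/(7*(12 + 13)) = 3/7 - (-53)/(63*25) = 3/7 - ⅐*(-53/225) = 3/7 + 53/1575 = 104/225 ≈ 0.46222)
a = 17 (a = 12 + 5 = 17)
-15*(-3 + K)*(o(4) - 2) + a = -15*(-3 + 104/225)*(5 - 2) + 17 = -(-571)*3/15 + 17 = -15*(-571/75) + 17 = 571/5 + 17 = 656/5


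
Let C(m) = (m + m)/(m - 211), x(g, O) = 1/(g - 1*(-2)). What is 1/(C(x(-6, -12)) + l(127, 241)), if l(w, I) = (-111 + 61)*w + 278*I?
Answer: 845/51247562 ≈ 1.6489e-5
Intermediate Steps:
x(g, O) = 1/(2 + g) (x(g, O) = 1/(g + 2) = 1/(2 + g))
l(w, I) = -50*w + 278*I
C(m) = 2*m/(-211 + m) (C(m) = (2*m)/(-211 + m) = 2*m/(-211 + m))
1/(C(x(-6, -12)) + l(127, 241)) = 1/(2/((2 - 6)*(-211 + 1/(2 - 6))) + (-50*127 + 278*241)) = 1/(2/(-4*(-211 + 1/(-4))) + (-6350 + 66998)) = 1/(2*(-¼)/(-211 - ¼) + 60648) = 1/(2*(-¼)/(-845/4) + 60648) = 1/(2*(-¼)*(-4/845) + 60648) = 1/(2/845 + 60648) = 1/(51247562/845) = 845/51247562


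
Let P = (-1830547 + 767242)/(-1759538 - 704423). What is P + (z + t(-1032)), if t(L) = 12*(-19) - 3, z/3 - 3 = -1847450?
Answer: -13656680184387/2463961 ≈ -5.5426e+6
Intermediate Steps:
z = -5542341 (z = 9 + 3*(-1847450) = 9 - 5542350 = -5542341)
P = 1063305/2463961 (P = -1063305/(-2463961) = -1063305*(-1/2463961) = 1063305/2463961 ≈ 0.43154)
t(L) = -231 (t(L) = -228 - 3 = -231)
P + (z + t(-1032)) = 1063305/2463961 + (-5542341 - 231) = 1063305/2463961 - 5542572 = -13656680184387/2463961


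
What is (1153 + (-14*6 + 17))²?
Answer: 1179396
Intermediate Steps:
(1153 + (-14*6 + 17))² = (1153 + (-84 + 17))² = (1153 - 67)² = 1086² = 1179396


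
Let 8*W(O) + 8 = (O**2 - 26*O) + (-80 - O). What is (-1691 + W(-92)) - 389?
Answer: -1445/2 ≈ -722.50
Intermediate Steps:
W(O) = -11 - 27*O/8 + O**2/8 (W(O) = -1 + ((O**2 - 26*O) + (-80 - O))/8 = -1 + (-80 + O**2 - 27*O)/8 = -1 + (-10 - 27*O/8 + O**2/8) = -11 - 27*O/8 + O**2/8)
(-1691 + W(-92)) - 389 = (-1691 + (-11 - 27/8*(-92) + (1/8)*(-92)**2)) - 389 = (-1691 + (-11 + 621/2 + (1/8)*8464)) - 389 = (-1691 + (-11 + 621/2 + 1058)) - 389 = (-1691 + 2715/2) - 389 = -667/2 - 389 = -1445/2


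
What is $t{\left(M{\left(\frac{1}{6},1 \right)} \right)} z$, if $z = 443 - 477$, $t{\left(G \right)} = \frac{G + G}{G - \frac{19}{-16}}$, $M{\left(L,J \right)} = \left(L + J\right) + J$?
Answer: $- \frac{7072}{161} \approx -43.925$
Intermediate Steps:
$M{\left(L,J \right)} = L + 2 J$ ($M{\left(L,J \right)} = \left(J + L\right) + J = L + 2 J$)
$t{\left(G \right)} = \frac{2 G}{\frac{19}{16} + G}$ ($t{\left(G \right)} = \frac{2 G}{G - - \frac{19}{16}} = \frac{2 G}{G + \frac{19}{16}} = \frac{2 G}{\frac{19}{16} + G}$)
$z = -34$
$t{\left(M{\left(\frac{1}{6},1 \right)} \right)} z = \frac{32 \left(\frac{1}{6} + 2 \cdot 1\right)}{19 + 16 \left(\frac{1}{6} + 2 \cdot 1\right)} \left(-34\right) = \frac{32 \left(\frac{1}{6} + 2\right)}{19 + 16 \left(\frac{1}{6} + 2\right)} \left(-34\right) = 32 \cdot \frac{13}{6} \frac{1}{19 + 16 \cdot \frac{13}{6}} \left(-34\right) = 32 \cdot \frac{13}{6} \frac{1}{19 + \frac{104}{3}} \left(-34\right) = 32 \cdot \frac{13}{6} \frac{1}{\frac{161}{3}} \left(-34\right) = 32 \cdot \frac{13}{6} \cdot \frac{3}{161} \left(-34\right) = \frac{208}{161} \left(-34\right) = - \frac{7072}{161}$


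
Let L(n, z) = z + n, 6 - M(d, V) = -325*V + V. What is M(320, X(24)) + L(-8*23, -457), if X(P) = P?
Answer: 7141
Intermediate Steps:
M(d, V) = 6 + 324*V (M(d, V) = 6 - (-325*V + V) = 6 - (-324)*V = 6 + 324*V)
L(n, z) = n + z
M(320, X(24)) + L(-8*23, -457) = (6 + 324*24) + (-8*23 - 457) = (6 + 7776) + (-184 - 457) = 7782 - 641 = 7141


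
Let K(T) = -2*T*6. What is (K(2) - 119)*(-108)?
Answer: 15444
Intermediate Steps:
K(T) = -12*T
(K(2) - 119)*(-108) = (-12*2 - 119)*(-108) = (-24 - 119)*(-108) = -143*(-108) = 15444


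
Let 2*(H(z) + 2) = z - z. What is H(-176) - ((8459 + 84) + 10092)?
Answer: -18637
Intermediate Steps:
H(z) = -2 (H(z) = -2 + (z - z)/2 = -2 + (½)*0 = -2 + 0 = -2)
H(-176) - ((8459 + 84) + 10092) = -2 - ((8459 + 84) + 10092) = -2 - (8543 + 10092) = -2 - 1*18635 = -2 - 18635 = -18637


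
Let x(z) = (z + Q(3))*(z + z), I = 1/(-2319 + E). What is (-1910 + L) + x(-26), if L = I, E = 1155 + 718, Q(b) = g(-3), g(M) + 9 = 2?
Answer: -86525/446 ≈ -194.00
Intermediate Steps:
g(M) = -7 (g(M) = -9 + 2 = -7)
Q(b) = -7
E = 1873
I = -1/446 (I = 1/(-2319 + 1873) = 1/(-446) = -1/446 ≈ -0.0022422)
L = -1/446 ≈ -0.0022422
x(z) = 2*z*(-7 + z) (x(z) = (z - 7)*(z + z) = (-7 + z)*(2*z) = 2*z*(-7 + z))
(-1910 + L) + x(-26) = (-1910 - 1/446) + 2*(-26)*(-7 - 26) = -851861/446 + 2*(-26)*(-33) = -851861/446 + 1716 = -86525/446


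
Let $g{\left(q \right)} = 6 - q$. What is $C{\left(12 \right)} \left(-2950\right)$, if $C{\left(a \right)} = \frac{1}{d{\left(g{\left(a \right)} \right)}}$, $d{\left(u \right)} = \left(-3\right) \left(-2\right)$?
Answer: $- \frac{1475}{3} \approx -491.67$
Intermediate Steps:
$d{\left(u \right)} = 6$
$C{\left(a \right)} = \frac{1}{6}$
$C{\left(12 \right)} \left(-2950\right) = \frac{1}{6} \left(-2950\right) = - \frac{1475}{3}$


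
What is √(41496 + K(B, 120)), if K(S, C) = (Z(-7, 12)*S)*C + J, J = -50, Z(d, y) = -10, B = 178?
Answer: I*√172154 ≈ 414.91*I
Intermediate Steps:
K(S, C) = -50 - 10*C*S (K(S, C) = (-10*S)*C - 50 = -10*C*S - 50 = -50 - 10*C*S)
√(41496 + K(B, 120)) = √(41496 + (-50 - 10*120*178)) = √(41496 + (-50 - 213600)) = √(41496 - 213650) = √(-172154) = I*√172154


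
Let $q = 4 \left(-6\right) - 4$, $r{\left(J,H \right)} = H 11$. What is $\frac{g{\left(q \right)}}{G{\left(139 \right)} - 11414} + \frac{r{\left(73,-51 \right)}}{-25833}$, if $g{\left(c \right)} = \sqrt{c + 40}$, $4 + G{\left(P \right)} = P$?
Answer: $\frac{187}{8611} - \frac{2 \sqrt{3}}{11279} \approx 0.021409$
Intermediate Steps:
$r{\left(J,H \right)} = 11 H$
$G{\left(P \right)} = -4 + P$
$q = -28$ ($q = -24 - 4 = -28$)
$g{\left(c \right)} = \sqrt{40 + c}$
$\frac{g{\left(q \right)}}{G{\left(139 \right)} - 11414} + \frac{r{\left(73,-51 \right)}}{-25833} = \frac{\sqrt{40 - 28}}{\left(-4 + 139\right) - 11414} + \frac{11 \left(-51\right)}{-25833} = \frac{\sqrt{12}}{135 - 11414} - - \frac{187}{8611} = \frac{2 \sqrt{3}}{-11279} + \frac{187}{8611} = 2 \sqrt{3} \left(- \frac{1}{11279}\right) + \frac{187}{8611} = - \frac{2 \sqrt{3}}{11279} + \frac{187}{8611} = \frac{187}{8611} - \frac{2 \sqrt{3}}{11279}$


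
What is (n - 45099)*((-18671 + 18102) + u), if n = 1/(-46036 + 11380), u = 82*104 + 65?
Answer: -1567639797835/4332 ≈ -3.6187e+8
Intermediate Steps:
u = 8593 (u = 8528 + 65 = 8593)
n = -1/34656 (n = 1/(-34656) = -1/34656 ≈ -2.8855e-5)
(n - 45099)*((-18671 + 18102) + u) = (-1/34656 - 45099)*((-18671 + 18102) + 8593) = -1562950945*(-569 + 8593)/34656 = -1562950945/34656*8024 = -1567639797835/4332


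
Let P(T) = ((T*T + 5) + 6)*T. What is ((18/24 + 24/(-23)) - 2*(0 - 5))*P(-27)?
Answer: -4460535/23 ≈ -1.9394e+5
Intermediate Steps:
P(T) = T*(11 + T**2) (P(T) = ((T**2 + 5) + 6)*T = ((5 + T**2) + 6)*T = (11 + T**2)*T = T*(11 + T**2))
((18/24 + 24/(-23)) - 2*(0 - 5))*P(-27) = ((18/24 + 24/(-23)) - 2*(0 - 5))*(-27*(11 + (-27)**2)) = ((18*(1/24) + 24*(-1/23)) - 2*(-5))*(-27*(11 + 729)) = ((3/4 - 24/23) + 10)*(-27*740) = (-27/92 + 10)*(-19980) = (893/92)*(-19980) = -4460535/23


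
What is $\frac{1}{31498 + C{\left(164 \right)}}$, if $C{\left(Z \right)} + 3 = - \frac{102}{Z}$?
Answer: $\frac{82}{2582539} \approx 3.1752 \cdot 10^{-5}$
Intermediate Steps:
$C{\left(Z \right)} = -3 - \frac{102}{Z}$
$\frac{1}{31498 + C{\left(164 \right)}} = \frac{1}{31498 - \left(3 + \frac{102}{164}\right)} = \frac{1}{31498 - \frac{297}{82}} = \frac{1}{\frac{2582539}{82}} = \frac{82}{2582539}$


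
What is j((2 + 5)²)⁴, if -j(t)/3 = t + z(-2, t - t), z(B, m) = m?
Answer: 466948881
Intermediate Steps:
j(t) = -3*t (j(t) = -3*(t + (t - t)) = -3*(t + 0) = -3*t)
j((2 + 5)²)⁴ = (-3*(2 + 5)²)⁴ = (-3*7²)⁴ = (-3*49)⁴ = (-147)⁴ = 466948881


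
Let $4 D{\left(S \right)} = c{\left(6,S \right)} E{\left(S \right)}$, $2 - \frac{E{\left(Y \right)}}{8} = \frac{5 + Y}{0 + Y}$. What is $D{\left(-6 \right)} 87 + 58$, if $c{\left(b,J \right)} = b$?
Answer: $1972$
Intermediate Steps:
$E{\left(Y \right)} = 16 - \frac{8 \left(5 + Y\right)}{Y}$ ($E{\left(Y \right)} = 16 - 8 \frac{5 + Y}{0 + Y} = 16 - 8 \frac{5 + Y}{Y} = 16 - \frac{8 \left(5 + Y\right)}{Y}$)
$D{\left(S \right)} = 12 - \frac{60}{S}$ ($D{\left(S \right)} = \frac{6 \left(8 - \frac{40}{S}\right)}{4} = \frac{48 - \frac{240}{S}}{4} = 12 - \frac{60}{S}$)
$D{\left(-6 \right)} 87 + 58 = \left(12 - \frac{60}{-6}\right) 87 + 58 = \left(12 - -10\right) 87 + 58 = \left(12 + 10\right) 87 + 58 = 22 \cdot 87 + 58 = 1914 + 58 = 1972$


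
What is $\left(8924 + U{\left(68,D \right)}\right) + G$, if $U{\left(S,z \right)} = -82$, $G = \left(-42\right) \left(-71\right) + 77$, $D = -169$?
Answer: $11901$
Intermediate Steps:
$G = 3059$ ($G = 2982 + 77 = 3059$)
$\left(8924 + U{\left(68,D \right)}\right) + G = \left(8924 - 82\right) + 3059 = 8842 + 3059 = 11901$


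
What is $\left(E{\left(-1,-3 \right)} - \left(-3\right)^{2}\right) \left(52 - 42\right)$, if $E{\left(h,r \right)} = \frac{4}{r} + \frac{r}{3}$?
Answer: $- \frac{340}{3} \approx -113.33$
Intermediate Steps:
$E{\left(h,r \right)} = \frac{4}{r} + \frac{r}{3}$ ($E{\left(h,r \right)} = \frac{4}{r} + r \frac{1}{3} = \frac{4}{r} + \frac{r}{3}$)
$\left(E{\left(-1,-3 \right)} - \left(-3\right)^{2}\right) \left(52 - 42\right) = \left(\left(\frac{4}{-3} + \frac{1}{3} \left(-3\right)\right) - \left(-3\right)^{2}\right) \left(52 - 42\right) = \left(\left(4 \left(- \frac{1}{3}\right) - 1\right) - 9\right) 10 = \left(\left(- \frac{4}{3} - 1\right) - 9\right) 10 = \left(- \frac{7}{3} - 9\right) 10 = \left(- \frac{34}{3}\right) 10 = - \frac{340}{3}$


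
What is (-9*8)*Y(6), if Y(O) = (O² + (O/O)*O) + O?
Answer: -3456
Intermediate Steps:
Y(O) = O² + 2*O (Y(O) = (O² + 1*O) + O = (O² + O) + O = (O + O²) + O = O² + 2*O)
(-9*8)*Y(6) = (-9*8)*(6*(2 + 6)) = -432*8 = -72*48 = -3456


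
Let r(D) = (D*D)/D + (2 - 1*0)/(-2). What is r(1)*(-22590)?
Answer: 0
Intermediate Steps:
r(D) = -1 + D (r(D) = D²/D + (2 + 0)*(-½) = D + 2*(-½) = D - 1 = -1 + D)
r(1)*(-22590) = (-1 + 1)*(-22590) = 0*(-22590) = 0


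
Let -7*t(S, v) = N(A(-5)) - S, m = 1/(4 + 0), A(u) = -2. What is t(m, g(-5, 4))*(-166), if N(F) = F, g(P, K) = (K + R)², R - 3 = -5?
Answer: -747/14 ≈ -53.357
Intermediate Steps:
R = -2 (R = 3 - 5 = -2)
g(P, K) = (-2 + K)² (g(P, K) = (K - 2)² = (-2 + K)²)
m = ¼ (m = 1/4 = ¼ ≈ 0.25000)
t(S, v) = 2/7 + S/7 (t(S, v) = -(-2 - S)/7 = 2/7 + S/7)
t(m, g(-5, 4))*(-166) = (2/7 + (⅐)*(¼))*(-166) = (2/7 + 1/28)*(-166) = (9/28)*(-166) = -747/14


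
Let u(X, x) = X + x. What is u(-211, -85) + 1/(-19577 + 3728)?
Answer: -4691305/15849 ≈ -296.00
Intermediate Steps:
u(-211, -85) + 1/(-19577 + 3728) = (-211 - 85) + 1/(-19577 + 3728) = -296 + 1/(-15849) = -296 - 1/15849 = -4691305/15849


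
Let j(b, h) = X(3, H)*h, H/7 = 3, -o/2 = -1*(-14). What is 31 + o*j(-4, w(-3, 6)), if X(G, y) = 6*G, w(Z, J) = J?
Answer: -2993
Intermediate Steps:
o = -28 (o = -(-2)*(-14) = -2*14 = -28)
H = 21 (H = 7*3 = 21)
j(b, h) = 18*h (j(b, h) = (6*3)*h = 18*h)
31 + o*j(-4, w(-3, 6)) = 31 - 504*6 = 31 - 28*108 = 31 - 3024 = -2993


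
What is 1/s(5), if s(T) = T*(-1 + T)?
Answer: 1/20 ≈ 0.050000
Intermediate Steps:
1/s(5) = 1/(5*(-1 + 5)) = 1/(5*4) = 1/20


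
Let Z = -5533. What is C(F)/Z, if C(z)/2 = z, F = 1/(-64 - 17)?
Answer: 2/448173 ≈ 4.4626e-6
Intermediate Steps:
F = -1/81 (F = 1/(-81) = -1/81 ≈ -0.012346)
C(z) = 2*z
C(F)/Z = (2*(-1/81))/(-5533) = -2/81*(-1/5533) = 2/448173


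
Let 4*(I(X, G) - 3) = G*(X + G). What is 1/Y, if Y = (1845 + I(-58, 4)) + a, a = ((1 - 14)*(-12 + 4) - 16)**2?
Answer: 1/9538 ≈ 0.00010484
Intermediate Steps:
I(X, G) = 3 + G*(G + X)/4 (I(X, G) = 3 + (G*(X + G))/4 = 3 + (G*(G + X))/4 = 3 + G*(G + X)/4)
a = 7744 (a = (-13*(-8) - 16)**2 = (104 - 16)**2 = 88**2 = 7744)
Y = 9538 (Y = (1845 + (3 + (1/4)*4**2 + (1/4)*4*(-58))) + 7744 = (1845 + (3 + (1/4)*16 - 58)) + 7744 = (1845 + (3 + 4 - 58)) + 7744 = (1845 - 51) + 7744 = 1794 + 7744 = 9538)
1/Y = 1/9538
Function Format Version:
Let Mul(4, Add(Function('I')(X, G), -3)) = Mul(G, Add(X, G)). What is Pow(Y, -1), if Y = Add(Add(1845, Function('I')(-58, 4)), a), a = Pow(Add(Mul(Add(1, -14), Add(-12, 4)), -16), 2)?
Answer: Rational(1, 9538) ≈ 0.00010484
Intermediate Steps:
Function('I')(X, G) = Add(3, Mul(Rational(1, 4), G, Add(G, X))) (Function('I')(X, G) = Add(3, Mul(Rational(1, 4), Mul(G, Add(X, G)))) = Add(3, Mul(Rational(1, 4), Mul(G, Add(G, X)))) = Add(3, Mul(Rational(1, 4), G, Add(G, X))))
a = 7744 (a = Pow(Add(Mul(-13, -8), -16), 2) = Pow(Add(104, -16), 2) = Pow(88, 2) = 7744)
Y = 9538 (Y = Add(Add(1845, Add(3, Mul(Rational(1, 4), Pow(4, 2)), Mul(Rational(1, 4), 4, -58))), 7744) = Add(Add(1845, Add(3, Mul(Rational(1, 4), 16), -58)), 7744) = Add(Add(1845, Add(3, 4, -58)), 7744) = Add(Add(1845, -51), 7744) = Add(1794, 7744) = 9538)
Pow(Y, -1) = Pow(9538, -1) = Rational(1, 9538)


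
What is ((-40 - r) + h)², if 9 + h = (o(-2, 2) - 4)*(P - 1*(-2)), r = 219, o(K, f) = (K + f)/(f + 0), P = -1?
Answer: 73984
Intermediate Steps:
o(K, f) = (K + f)/f
h = -13 (h = -9 + ((-2 + 2)/2 - 4)*(-1 - 1*(-2)) = -9 + ((½)*0 - 4)*(-1 + 2) = -9 + (0 - 4)*1 = -9 - 4*1 = -9 - 4 = -13)
((-40 - r) + h)² = ((-40 - 1*219) - 13)² = ((-40 - 219) - 13)² = (-259 - 13)² = (-272)² = 73984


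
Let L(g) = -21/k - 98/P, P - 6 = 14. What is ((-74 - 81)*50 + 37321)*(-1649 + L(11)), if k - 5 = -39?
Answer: -4155583059/85 ≈ -4.8889e+7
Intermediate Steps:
k = -34 (k = 5 - 39 = -34)
P = 20 (P = 6 + 14 = 20)
L(g) = -364/85 (L(g) = -21/(-34) - 98/20 = -21*(-1/34) - 98*1/20 = 21/34 - 49/10 = -364/85)
((-74 - 81)*50 + 37321)*(-1649 + L(11)) = ((-74 - 81)*50 + 37321)*(-1649 - 364/85) = (-155*50 + 37321)*(-140529/85) = (-7750 + 37321)*(-140529/85) = 29571*(-140529/85) = -4155583059/85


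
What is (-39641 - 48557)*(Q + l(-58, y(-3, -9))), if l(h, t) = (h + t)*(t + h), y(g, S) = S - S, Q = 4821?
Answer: -721900630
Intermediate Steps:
y(g, S) = 0
l(h, t) = (h + t)² (l(h, t) = (h + t)*(h + t) = (h + t)²)
(-39641 - 48557)*(Q + l(-58, y(-3, -9))) = (-39641 - 48557)*(4821 + (-58 + 0)²) = -88198*(4821 + (-58)²) = -88198*(4821 + 3364) = -88198*8185 = -721900630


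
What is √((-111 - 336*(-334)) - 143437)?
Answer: 2*I*√7831 ≈ 176.99*I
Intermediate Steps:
√((-111 - 336*(-334)) - 143437) = √((-111 + 112224) - 143437) = √(112113 - 143437) = √(-31324) = 2*I*√7831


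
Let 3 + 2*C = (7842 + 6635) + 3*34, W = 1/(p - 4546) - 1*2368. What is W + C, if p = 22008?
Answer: 85913041/17462 ≈ 4920.0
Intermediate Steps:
W = -41350015/17462 (W = 1/(22008 - 4546) - 1*2368 = 1/17462 - 2368 = -41350015/17462 ≈ -2368.0)
C = 7288 (C = -3/2 + ((7842 + 6635) + 3*34)/2 = -3/2 + (14477 + 102)/2 = -3/2 + (1/2)*14579 = -3/2 + 14579/2 = 7288)
W + C = -41350015/17462 + 7288 = 85913041/17462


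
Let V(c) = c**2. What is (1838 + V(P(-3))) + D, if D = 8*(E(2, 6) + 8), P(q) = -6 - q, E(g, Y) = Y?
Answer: 1959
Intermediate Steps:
D = 112 (D = 8*(6 + 8) = 8*14 = 112)
(1838 + V(P(-3))) + D = (1838 + (-6 - 1*(-3))**2) + 112 = (1838 + (-6 + 3)**2) + 112 = (1838 + (-3)**2) + 112 = (1838 + 9) + 112 = 1847 + 112 = 1959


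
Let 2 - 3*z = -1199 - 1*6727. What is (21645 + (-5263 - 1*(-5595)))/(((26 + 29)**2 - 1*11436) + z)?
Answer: -65931/17305 ≈ -3.8099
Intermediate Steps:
z = 7928/3 (z = 2/3 - (-1199 - 1*6727)/3 = 2/3 - (-1199 - 6727)/3 = 2/3 - 1/3*(-7926) = 2/3 + 2642 = 7928/3 ≈ 2642.7)
(21645 + (-5263 - 1*(-5595)))/(((26 + 29)**2 - 1*11436) + z) = (21645 + (-5263 - 1*(-5595)))/(((26 + 29)**2 - 1*11436) + 7928/3) = (21645 + (-5263 + 5595))/((55**2 - 11436) + 7928/3) = (21645 + 332)/((3025 - 11436) + 7928/3) = 21977/(-8411 + 7928/3) = 21977/(-17305/3) = 21977*(-3/17305) = -65931/17305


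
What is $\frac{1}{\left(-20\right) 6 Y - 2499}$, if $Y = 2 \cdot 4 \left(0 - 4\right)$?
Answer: $\frac{1}{1341} \approx 0.00074571$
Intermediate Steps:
$Y = -32$ ($Y = 8 \left(-4\right) = -32$)
$\frac{1}{\left(-20\right) 6 Y - 2499} = \frac{1}{\left(-20\right) 6 \left(-32\right) - 2499} = \frac{1}{\left(-120\right) \left(-32\right) - 2499} = \frac{1}{3840 - 2499} = \frac{1}{1341}$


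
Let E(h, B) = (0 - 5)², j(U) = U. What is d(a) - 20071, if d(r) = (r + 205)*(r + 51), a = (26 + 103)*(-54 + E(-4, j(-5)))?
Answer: 13027769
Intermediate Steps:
E(h, B) = 25 (E(h, B) = (-5)² = 25)
a = -3741 (a = (26 + 103)*(-54 + 25) = 129*(-29) = -3741)
d(r) = (51 + r)*(205 + r) (d(r) = (205 + r)*(51 + r) = (51 + r)*(205 + r))
d(a) - 20071 = (10455 + (-3741)² + 256*(-3741)) - 20071 = (10455 + 13995081 - 957696) - 20071 = 13047840 - 20071 = 13027769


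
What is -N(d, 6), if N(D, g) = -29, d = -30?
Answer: 29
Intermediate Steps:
-N(d, 6) = -1*(-29) = 29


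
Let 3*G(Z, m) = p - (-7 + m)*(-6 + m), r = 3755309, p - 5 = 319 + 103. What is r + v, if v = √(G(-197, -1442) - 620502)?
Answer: 3755309 + I*√11877693/3 ≈ 3.7553e+6 + 1148.8*I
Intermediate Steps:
p = 427 (p = 5 + (319 + 103) = 5 + 422 = 427)
G(Z, m) = 427/3 - (-7 + m)*(-6 + m)/3 (G(Z, m) = (427 - (-7 + m)*(-6 + m))/3 = 427/3 - (-7 + m)*(-6 + m)/3)
v = I*√11877693/3 (v = √((385/3 - ⅓*(-1442)² + (13/3)*(-1442)) - 620502) = √((385/3 - ⅓*2079364 - 18746/3) - 620502) = √((385/3 - 2079364/3 - 18746/3) - 620502) = √(-2097725/3 - 620502) = √(-3959231/3) = I*√11877693/3 ≈ 1148.8*I)
r + v = 3755309 + I*√11877693/3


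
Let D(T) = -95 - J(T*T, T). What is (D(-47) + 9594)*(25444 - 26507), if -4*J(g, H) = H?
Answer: -40339787/4 ≈ -1.0085e+7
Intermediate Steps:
J(g, H) = -H/4
D(T) = -95 + T/4 (D(T) = -95 - (-1)*T/4 = -95 + T/4)
(D(-47) + 9594)*(25444 - 26507) = ((-95 + (1/4)*(-47)) + 9594)*(25444 - 26507) = ((-95 - 47/4) + 9594)*(-1063) = (-427/4 + 9594)*(-1063) = (37949/4)*(-1063) = -40339787/4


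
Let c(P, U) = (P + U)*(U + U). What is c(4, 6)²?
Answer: 14400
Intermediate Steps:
c(P, U) = 2*U*(P + U) (c(P, U) = (P + U)*(2*U) = 2*U*(P + U))
c(4, 6)² = (2*6*(4 + 6))² = (2*6*10)² = 120² = 14400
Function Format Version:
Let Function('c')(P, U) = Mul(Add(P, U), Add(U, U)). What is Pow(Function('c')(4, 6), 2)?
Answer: 14400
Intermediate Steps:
Function('c')(P, U) = Mul(2, U, Add(P, U)) (Function('c')(P, U) = Mul(Add(P, U), Mul(2, U)) = Mul(2, U, Add(P, U)))
Pow(Function('c')(4, 6), 2) = Pow(Mul(2, 6, Add(4, 6)), 2) = Pow(Mul(2, 6, 10), 2) = Pow(120, 2) = 14400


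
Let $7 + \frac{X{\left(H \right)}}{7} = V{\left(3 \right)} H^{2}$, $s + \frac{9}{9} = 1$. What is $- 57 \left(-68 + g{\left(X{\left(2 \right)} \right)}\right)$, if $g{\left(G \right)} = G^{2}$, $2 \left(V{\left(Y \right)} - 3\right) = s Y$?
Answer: $-65949$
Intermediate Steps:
$s = 0$ ($s = -1 + 1 = 0$)
$V{\left(Y \right)} = 3$ ($V{\left(Y \right)} = 3 + \frac{0 Y}{2} = 3 + \frac{1}{2} \cdot 0 = 3 + 0 = 3$)
$X{\left(H \right)} = -49 + 21 H^{2}$ ($X{\left(H \right)} = -49 + 7 \cdot 3 H^{2} = -49 + 21 H^{2}$)
$- 57 \left(-68 + g{\left(X{\left(2 \right)} \right)}\right) = - 57 \left(-68 + \left(-49 + 21 \cdot 2^{2}\right)^{2}\right) = - 57 \left(-68 + \left(-49 + 21 \cdot 4\right)^{2}\right) = - 57 \left(-68 + \left(-49 + 84\right)^{2}\right) = - 57 \left(-68 + 35^{2}\right) = - 57 \left(-68 + 1225\right) = \left(-57\right) 1157 = -65949$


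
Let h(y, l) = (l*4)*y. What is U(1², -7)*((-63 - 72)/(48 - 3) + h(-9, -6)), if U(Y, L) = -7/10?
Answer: -1491/10 ≈ -149.10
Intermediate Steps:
h(y, l) = 4*l*y (h(y, l) = (4*l)*y = 4*l*y)
U(Y, L) = -7/10 (U(Y, L) = -7*⅒ = -7/10)
U(1², -7)*((-63 - 72)/(48 - 3) + h(-9, -6)) = -7*((-63 - 72)/(48 - 3) + 4*(-6)*(-9))/10 = -7*(-135/45 + 216)/10 = -7*(-135*1/45 + 216)/10 = -7*(-3 + 216)/10 = -7/10*213 = -1491/10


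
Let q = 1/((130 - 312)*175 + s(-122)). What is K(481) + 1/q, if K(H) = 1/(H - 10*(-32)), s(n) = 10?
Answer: -25503839/801 ≈ -31840.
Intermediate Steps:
q = -1/31840 (q = 1/((130 - 312)*175 + 10) = 1/(-182*175 + 10) = 1/(-31850 + 10) = 1/(-31840) = -1/31840 ≈ -3.1407e-5)
K(H) = 1/(320 + H) (K(H) = 1/(H + 320) = 1/(320 + H))
K(481) + 1/q = 1/(320 + 481) + 1/(-1/31840) = 1/801 - 31840 = -25503839/801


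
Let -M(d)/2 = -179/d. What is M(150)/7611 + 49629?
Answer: 28329474104/570825 ≈ 49629.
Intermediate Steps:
M(d) = 358/d (M(d) = -(-358)/d = 358/d)
M(150)/7611 + 49629 = (358/150)/7611 + 49629 = (358*(1/150))*(1/7611) + 49629 = (179/75)*(1/7611) + 49629 = 179/570825 + 49629 = 28329474104/570825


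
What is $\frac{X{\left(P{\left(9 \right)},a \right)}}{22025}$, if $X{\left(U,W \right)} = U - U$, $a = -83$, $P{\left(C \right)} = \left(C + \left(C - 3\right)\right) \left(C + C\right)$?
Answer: $0$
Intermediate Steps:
$P{\left(C \right)} = 2 C \left(-3 + 2 C\right)$ ($P{\left(C \right)} = \left(C + \left(C - 3\right)\right) 2 C = \left(C + \left(-3 + C\right)\right) 2 C = \left(-3 + 2 C\right) 2 C = 2 C \left(-3 + 2 C\right)$)
$X{\left(U,W \right)} = 0$
$\frac{X{\left(P{\left(9 \right)},a \right)}}{22025} = \frac{0}{22025} = 0 \cdot \frac{1}{22025} = 0$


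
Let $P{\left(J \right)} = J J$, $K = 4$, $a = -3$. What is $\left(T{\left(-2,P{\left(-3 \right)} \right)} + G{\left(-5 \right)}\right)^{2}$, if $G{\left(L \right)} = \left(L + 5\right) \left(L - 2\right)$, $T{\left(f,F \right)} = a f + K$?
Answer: $100$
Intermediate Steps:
$P{\left(J \right)} = J^{2}$
$T{\left(f,F \right)} = 4 - 3 f$ ($T{\left(f,F \right)} = - 3 f + 4 = 4 - 3 f$)
$G{\left(L \right)} = \left(-2 + L\right) \left(5 + L\right)$ ($G{\left(L \right)} = \left(5 + L\right) \left(-2 + L\right) = \left(-2 + L\right) \left(5 + L\right)$)
$\left(T{\left(-2,P{\left(-3 \right)} \right)} + G{\left(-5 \right)}\right)^{2} = \left(\left(4 - -6\right) + \left(-10 + \left(-5\right)^{2} + 3 \left(-5\right)\right)\right)^{2} = \left(\left(4 + 6\right) - 0\right)^{2} = \left(10 + 0\right)^{2} = 10^{2} = 100$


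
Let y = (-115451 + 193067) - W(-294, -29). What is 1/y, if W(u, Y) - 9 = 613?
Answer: 1/76994 ≈ 1.2988e-5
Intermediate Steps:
W(u, Y) = 622 (W(u, Y) = 9 + 613 = 622)
y = 76994 (y = (-115451 + 193067) - 1*622 = 77616 - 622 = 76994)
1/y = 1/76994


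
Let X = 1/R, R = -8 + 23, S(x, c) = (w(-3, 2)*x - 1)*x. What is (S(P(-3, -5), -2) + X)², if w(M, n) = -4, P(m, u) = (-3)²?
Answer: 24940036/225 ≈ 1.1084e+5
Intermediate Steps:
P(m, u) = 9
S(x, c) = x*(-1 - 4*x) (S(x, c) = (-4*x - 1)*x = (-1 - 4*x)*x = x*(-1 - 4*x))
R = 15
X = 1/15 ≈ 0.066667
(S(P(-3, -5), -2) + X)² = (9*(-1 - 4*9) + 1/15)² = (9*(-1 - 36) + 1/15)² = (9*(-37) + 1/15)² = (-333 + 1/15)² = (-4994/15)² = 24940036/225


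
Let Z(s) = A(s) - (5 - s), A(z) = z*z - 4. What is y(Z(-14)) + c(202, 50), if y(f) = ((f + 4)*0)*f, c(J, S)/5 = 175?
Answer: 875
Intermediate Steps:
c(J, S) = 875 (c(J, S) = 5*175 = 875)
A(z) = -4 + z**2 (A(z) = z**2 - 4 = -4 + z**2)
Z(s) = -9 + s + s**2 (Z(s) = (-4 + s**2) - (5 - s) = (-4 + s**2) + (-5 + s) = -9 + s + s**2)
y(f) = 0 (y(f) = ((4 + f)*0)*f = 0*f = 0)
y(Z(-14)) + c(202, 50) = 0 + 875 = 875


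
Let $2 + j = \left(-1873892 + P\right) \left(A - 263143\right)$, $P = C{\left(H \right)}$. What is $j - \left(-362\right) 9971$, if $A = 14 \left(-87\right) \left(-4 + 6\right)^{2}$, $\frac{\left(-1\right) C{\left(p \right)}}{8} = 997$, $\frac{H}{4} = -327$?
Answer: $504372461520$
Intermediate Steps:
$H = -1308$ ($H = 4 \left(-327\right) = -1308$)
$C{\left(p \right)} = -7976$ ($C{\left(p \right)} = \left(-8\right) 997 = -7976$)
$P = -7976$
$A = -4872$ ($A = - 1218 \cdot 2^{2} = \left(-1218\right) 4 = -4872$)
$j = 504368852018$ ($j = -2 + \left(-1873892 - 7976\right) \left(-4872 - 263143\right) = -2 - -504368852020 = -2 + 504368852020 = 504368852018$)
$j - \left(-362\right) 9971 = 504368852018 - \left(-362\right) 9971 = 504368852018 - -3609502 = 504368852018 + 3609502 = 504372461520$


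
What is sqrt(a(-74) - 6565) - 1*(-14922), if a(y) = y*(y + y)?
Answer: 14922 + sqrt(4387) ≈ 14988.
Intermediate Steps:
a(y) = 2*y**2 (a(y) = y*(2*y) = 2*y**2)
sqrt(a(-74) - 6565) - 1*(-14922) = sqrt(2*(-74)**2 - 6565) - 1*(-14922) = sqrt(2*5476 - 6565) + 14922 = sqrt(10952 - 6565) + 14922 = sqrt(4387) + 14922 = 14922 + sqrt(4387)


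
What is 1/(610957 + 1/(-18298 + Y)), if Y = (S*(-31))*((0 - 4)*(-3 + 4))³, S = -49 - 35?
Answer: 184954/112998940977 ≈ 1.6368e-6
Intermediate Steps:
S = -84
Y = -166656 (Y = (-84*(-31))*((0 - 4)*(-3 + 4))³ = 2604*(-4*1)³ = 2604*(-4)³ = 2604*(-64) = -166656)
1/(610957 + 1/(-18298 + Y)) = 1/(610957 + 1/(-18298 - 166656)) = 1/(610957 + 1/(-184954)) = 1/(610957 - 1/184954) = 1/(112998940977/184954) = 184954/112998940977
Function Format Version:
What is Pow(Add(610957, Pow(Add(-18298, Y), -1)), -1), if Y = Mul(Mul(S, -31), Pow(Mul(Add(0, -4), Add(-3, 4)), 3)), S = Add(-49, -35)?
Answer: Rational(184954, 112998940977) ≈ 1.6368e-6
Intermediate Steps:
S = -84
Y = -166656 (Y = Mul(Mul(-84, -31), Pow(Mul(Add(0, -4), Add(-3, 4)), 3)) = Mul(2604, Pow(Mul(-4, 1), 3)) = Mul(2604, Pow(-4, 3)) = Mul(2604, -64) = -166656)
Pow(Add(610957, Pow(Add(-18298, Y), -1)), -1) = Pow(Add(610957, Pow(Add(-18298, -166656), -1)), -1) = Pow(Add(610957, Pow(-184954, -1)), -1) = Pow(Add(610957, Rational(-1, 184954)), -1) = Pow(Rational(112998940977, 184954), -1) = Rational(184954, 112998940977)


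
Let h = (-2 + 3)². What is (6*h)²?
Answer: 36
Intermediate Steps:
h = 1 (h = 1² = 1)
(6*h)² = (6*1)² = 6² = 36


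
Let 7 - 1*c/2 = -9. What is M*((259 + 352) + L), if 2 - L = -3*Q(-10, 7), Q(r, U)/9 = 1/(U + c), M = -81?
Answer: -646218/13 ≈ -49709.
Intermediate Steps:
c = 32 (c = 14 - 2*(-9) = 14 + 18 = 32)
Q(r, U) = 9/(32 + U) (Q(r, U) = 9/(U + 32) = 9/(32 + U))
L = 35/13 (L = 2 - (-3)*9/(32 + 7) = 2 - (-3)*9/39 = 2 - (-3)*9*(1/39) = 2 - (-3)*3/13 = 2 - 1*(-9/13) = 2 + 9/13 = 35/13 ≈ 2.6923)
M*((259 + 352) + L) = -81*((259 + 352) + 35/13) = -81*(611 + 35/13) = -81*7978/13 = -646218/13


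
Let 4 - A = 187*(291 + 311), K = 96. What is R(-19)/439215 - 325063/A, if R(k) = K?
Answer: 9518890151/3296162170 ≈ 2.8879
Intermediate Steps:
R(k) = 96
A = -112570 (A = 4 - 187*(291 + 311) = 4 - 187*602 = 4 - 1*112574 = 4 - 112574 = -112570)
R(-19)/439215 - 325063/A = 96/439215 - 325063/(-112570) = 96*(1/439215) - 325063*(-1/112570) = 32/146405 + 325063/112570 = 9518890151/3296162170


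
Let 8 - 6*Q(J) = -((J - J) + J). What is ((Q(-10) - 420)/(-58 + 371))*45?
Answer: -18915/313 ≈ -60.431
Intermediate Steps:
Q(J) = 4/3 + J/6 (Q(J) = 4/3 - (-1)*((J - J) + J)/6 = 4/3 - (-1)*(0 + J)/6 = 4/3 - (-1)*J/6 = 4/3 + J/6)
((Q(-10) - 420)/(-58 + 371))*45 = (((4/3 + (⅙)*(-10)) - 420)/(-58 + 371))*45 = (((4/3 - 5/3) - 420)/313)*45 = ((-⅓ - 420)*(1/313))*45 = -1261/3*1/313*45 = -1261/939*45 = -18915/313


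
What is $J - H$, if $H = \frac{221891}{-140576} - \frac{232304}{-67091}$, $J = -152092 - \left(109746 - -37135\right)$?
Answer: $- \frac{122597698368817}{410060192} \approx -2.9898 \cdot 10^{5}$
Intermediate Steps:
$J = -298973$ ($J = -152092 - \left(109746 + 37135\right) = -152092 - 146881 = -298973$)
$H = \frac{772586001}{410060192}$ ($H = 221891 \left(- \frac{1}{140576}\right) - - \frac{232304}{67091} = - \frac{221891}{140576} + \frac{232304}{67091} = \frac{772586001}{410060192} \approx 1.8841$)
$J - H = -298973 - \frac{772586001}{410060192} = - \frac{122597698368817}{410060192}$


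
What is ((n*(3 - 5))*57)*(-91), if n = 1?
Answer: 10374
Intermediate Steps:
((n*(3 - 5))*57)*(-91) = ((1*(3 - 5))*57)*(-91) = ((1*(-2))*57)*(-91) = -2*57*(-91) = -114*(-91) = 10374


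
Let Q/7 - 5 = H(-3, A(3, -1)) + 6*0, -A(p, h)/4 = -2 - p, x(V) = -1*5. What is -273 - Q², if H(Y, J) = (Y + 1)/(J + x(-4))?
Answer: -322546/225 ≈ -1433.5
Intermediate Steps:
x(V) = -5
A(p, h) = 8 + 4*p (A(p, h) = -4*(-2 - p) = 8 + 4*p)
H(Y, J) = (1 + Y)/(-5 + J) (H(Y, J) = (Y + 1)/(J - 5) = (1 + Y)/(-5 + J))
Q = 511/15 (Q = 35 + 7*((1 - 3)/(-5 + (8 + 4*3)) + 6*0) = 35 + 7*(-2/(-5 + (8 + 12)) + 0) = 35 + 7*(-2/(-5 + 20) + 0) = 35 + 7*(-2/15 + 0) = 35 + 7*(-2/15) = 35 - 14/15 = 511/15 ≈ 34.067)
-273 - Q² = -273 - (511/15)² = -273 - 1*261121/225 = -273 - 261121/225 = -322546/225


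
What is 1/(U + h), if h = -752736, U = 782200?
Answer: 1/29464 ≈ 3.3940e-5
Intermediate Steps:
1/(U + h) = 1/(782200 - 752736) = 1/29464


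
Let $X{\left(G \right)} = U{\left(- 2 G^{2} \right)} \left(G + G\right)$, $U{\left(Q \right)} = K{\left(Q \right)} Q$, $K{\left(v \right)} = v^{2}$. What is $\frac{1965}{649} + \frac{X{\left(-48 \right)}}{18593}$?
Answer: $\frac{6096117702687693}{12066857} \approx 5.052 \cdot 10^{8}$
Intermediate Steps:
$U{\left(Q \right)} = Q^{3}$ ($U{\left(Q \right)} = Q^{2} Q = Q^{3}$)
$X{\left(G \right)} = - 16 G^{7}$ ($X{\left(G \right)} = \left(- 2 G^{2}\right)^{3} \left(G + G\right) = - 8 G^{6} \cdot 2 G = - 16 G^{7}$)
$\frac{1965}{649} + \frac{X{\left(-48 \right)}}{18593} = \frac{1965}{649} + \frac{\left(-16\right) \left(-48\right)^{7}}{18593} = 1965 \cdot \frac{1}{649} + \left(-16\right) \left(-587068342272\right) \frac{1}{18593} = \frac{1965}{649} + 9393093476352 \cdot \frac{1}{18593} = \frac{1965}{649} + \frac{9393093476352}{18593} = \frac{6096117702687693}{12066857}$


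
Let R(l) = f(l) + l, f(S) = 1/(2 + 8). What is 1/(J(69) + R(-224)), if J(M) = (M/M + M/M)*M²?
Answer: 10/92981 ≈ 0.00010755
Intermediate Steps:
f(S) = ⅒ (f(S) = 1/10 = ⅒)
R(l) = ⅒ + l
J(M) = 2*M² (J(M) = (1 + 1)*M² = 2*M²)
1/(J(69) + R(-224)) = 1/(2*69² + (⅒ - 224)) = 1/(2*4761 - 2239/10) = 1/(9522 - 2239/10) = 1/(92981/10) = 10/92981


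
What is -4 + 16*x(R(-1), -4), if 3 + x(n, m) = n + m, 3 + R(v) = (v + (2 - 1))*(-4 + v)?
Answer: -164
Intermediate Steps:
R(v) = -3 + (1 + v)*(-4 + v) (R(v) = -3 + (v + (2 - 1))*(-4 + v) = -3 + (v + 1)*(-4 + v) = -3 + (1 + v)*(-4 + v))
x(n, m) = -3 + m + n (x(n, m) = -3 + (n + m) = -3 + (m + n) = -3 + m + n)
-4 + 16*x(R(-1), -4) = -4 + 16*(-3 - 4 + (-7 + (-1)² - 3*(-1))) = -4 + 16*(-3 - 4 + (-7 + 1 + 3)) = -4 + 16*(-3 - 4 - 3) = -4 + 16*(-10) = -4 - 160 = -164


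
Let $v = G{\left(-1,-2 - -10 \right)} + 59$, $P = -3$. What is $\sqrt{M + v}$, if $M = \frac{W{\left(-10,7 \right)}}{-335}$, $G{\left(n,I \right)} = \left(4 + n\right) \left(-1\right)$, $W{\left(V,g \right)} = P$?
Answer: $\frac{\sqrt{6285605}}{335} \approx 7.4839$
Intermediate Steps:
$W{\left(V,g \right)} = -3$
$G{\left(n,I \right)} = -4 - n$
$v = 56$ ($v = \left(-4 - -1\right) + 59 = \left(-4 + 1\right) + 59 = -3 + 59 = 56$)
$M = \frac{3}{335}$ ($M = - \frac{3}{-335} = \left(-3\right) \left(- \frac{1}{335}\right) = \frac{3}{335} \approx 0.0089552$)
$\sqrt{M + v} = \sqrt{\frac{3}{335} + 56} = \sqrt{\frac{18763}{335}} = \frac{\sqrt{6285605}}{335}$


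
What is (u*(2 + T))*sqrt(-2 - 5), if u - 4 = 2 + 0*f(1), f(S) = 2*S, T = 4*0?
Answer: 12*I*sqrt(7) ≈ 31.749*I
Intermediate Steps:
T = 0
u = 6 (u = 4 + (2 + 0*(2*1)) = 4 + (2 + 0*2) = 4 + (2 + 0) = 4 + 2 = 6)
(u*(2 + T))*sqrt(-2 - 5) = (6*(2 + 0))*sqrt(-2 - 5) = (6*2)*sqrt(-7) = 12*(I*sqrt(7)) = 12*I*sqrt(7)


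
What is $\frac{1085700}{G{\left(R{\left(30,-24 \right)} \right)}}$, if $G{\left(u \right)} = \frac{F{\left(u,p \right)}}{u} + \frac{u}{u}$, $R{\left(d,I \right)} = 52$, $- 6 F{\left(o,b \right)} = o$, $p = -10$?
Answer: $1302840$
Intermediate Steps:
$F{\left(o,b \right)} = - \frac{o}{6}$
$G{\left(u \right)} = \frac{5}{6}$ ($G{\left(u \right)} = \frac{\left(- \frac{1}{6}\right) u}{u} + \frac{u}{u} = - \frac{1}{6} + 1 = \frac{5}{6}$)
$\frac{1085700}{G{\left(R{\left(30,-24 \right)} \right)}} = \frac{1085700}{\frac{5}{6}} = 1085700 \cdot \frac{6}{5} = 1302840$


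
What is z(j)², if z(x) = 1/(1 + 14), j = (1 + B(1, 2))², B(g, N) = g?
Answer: 1/225 ≈ 0.0044444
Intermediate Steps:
j = 4 (j = (1 + 1)² = 2² = 4)
z(x) = 1/15
z(j)² = (1/15)² = 1/225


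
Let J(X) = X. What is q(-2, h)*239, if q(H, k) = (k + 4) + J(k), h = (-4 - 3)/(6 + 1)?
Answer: 478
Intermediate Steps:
h = -1 (h = -7/7 = -7*⅐ = -1)
q(H, k) = 4 + 2*k (q(H, k) = (k + 4) + k = (4 + k) + k = 4 + 2*k)
q(-2, h)*239 = (4 + 2*(-1))*239 = (4 - 2)*239 = 2*239 = 478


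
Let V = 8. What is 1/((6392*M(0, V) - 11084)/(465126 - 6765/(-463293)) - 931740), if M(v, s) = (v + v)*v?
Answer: -71829875561/66926769966919344 ≈ -1.0733e-6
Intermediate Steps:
M(v, s) = 2*v² (M(v, s) = (2*v)*v = 2*v²)
1/((6392*M(0, V) - 11084)/(465126 - 6765/(-463293)) - 931740) = 1/((6392*(2*0²) - 11084)/(465126 - 6765/(-463293)) - 931740) = 1/((6392*(2*0) - 11084)/(465126 - 6765*(-1/463293)) - 931740) = 1/((6392*0 - 11084)/(465126 + 2255/154431) - 931740) = 1/((0 - 11084)/(71829875561/154431) - 931740) = 1/(-11084*154431/71829875561 - 931740) = 1/(-1711713204/71829875561 - 931740) = 1/(-66926769966919344/71829875561) = -71829875561/66926769966919344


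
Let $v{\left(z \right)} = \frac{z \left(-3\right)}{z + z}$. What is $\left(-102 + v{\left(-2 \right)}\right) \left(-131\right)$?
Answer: $\frac{27117}{2} \approx 13559.0$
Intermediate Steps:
$v{\left(z \right)} = - \frac{3}{2}$ ($v{\left(z \right)} = \frac{\left(-3\right) z}{2 z} = - 3 z \frac{1}{2 z} = - \frac{3}{2}$)
$\left(-102 + v{\left(-2 \right)}\right) \left(-131\right) = \left(-102 - \frac{3}{2}\right) \left(-131\right) = \left(- \frac{207}{2}\right) \left(-131\right) = \frac{27117}{2}$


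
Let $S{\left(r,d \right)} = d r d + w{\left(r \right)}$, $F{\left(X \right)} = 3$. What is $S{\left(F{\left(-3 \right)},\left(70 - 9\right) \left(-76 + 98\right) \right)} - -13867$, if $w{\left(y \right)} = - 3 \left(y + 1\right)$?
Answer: $5416747$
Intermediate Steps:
$w{\left(y \right)} = -3 - 3 y$ ($w{\left(y \right)} = - 3 \left(1 + y\right) = -3 - 3 y$)
$S{\left(r,d \right)} = -3 - 3 r + r d^{2}$ ($S{\left(r,d \right)} = d r d - \left(3 + 3 r\right) = r d^{2} - \left(3 + 3 r\right) = -3 - 3 r + r d^{2}$)
$S{\left(F{\left(-3 \right)},\left(70 - 9\right) \left(-76 + 98\right) \right)} - -13867 = \left(-3 - 9 + 3 \left(\left(70 - 9\right) \left(-76 + 98\right)\right)^{2}\right) - -13867 = \left(-3 - 9 + 3 \left(61 \cdot 22\right)^{2}\right) + 13867 = \left(-3 - 9 + 3 \cdot 1342^{2}\right) + 13867 = \left(-3 - 9 + 3 \cdot 1800964\right) + 13867 = \left(-3 - 9 + 5402892\right) + 13867 = 5402880 + 13867 = 5416747$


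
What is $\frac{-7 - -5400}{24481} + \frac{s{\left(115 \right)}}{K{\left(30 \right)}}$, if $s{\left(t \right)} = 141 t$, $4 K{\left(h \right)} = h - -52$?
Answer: $\frac{794139943}{1003721} \approx 791.2$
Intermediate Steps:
$K{\left(h \right)} = 13 + \frac{h}{4}$ ($K{\left(h \right)} = \frac{h - -52}{4} = \frac{h + 52}{4} = \frac{52 + h}{4} = 13 + \frac{h}{4}$)
$\frac{-7 - -5400}{24481} + \frac{s{\left(115 \right)}}{K{\left(30 \right)}} = \frac{-7 - -5400}{24481} + \frac{141 \cdot 115}{13 + \frac{1}{4} \cdot 30} = \left(-7 + 5400\right) \frac{1}{24481} + \frac{16215}{13 + \frac{15}{2}} = 5393 \cdot \frac{1}{24481} + \frac{16215}{\frac{41}{2}} = \frac{5393}{24481} + 16215 \cdot \frac{2}{41} = \frac{5393}{24481} + \frac{32430}{41} = \frac{794139943}{1003721}$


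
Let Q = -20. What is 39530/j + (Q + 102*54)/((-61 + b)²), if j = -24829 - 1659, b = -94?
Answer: -402171053/318187100 ≈ -1.2639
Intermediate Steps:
j = -26488
39530/j + (Q + 102*54)/((-61 + b)²) = 39530/(-26488) + (-20 + 102*54)/((-61 - 94)²) = 39530*(-1/26488) + (-20 + 5508)/((-155)²) = -19765/13244 + 5488/24025 = -402171053/318187100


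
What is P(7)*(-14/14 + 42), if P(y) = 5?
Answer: 205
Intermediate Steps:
P(7)*(-14/14 + 42) = 5*(-14/14 + 42) = 5*(-14*1/14 + 42) = 5*(-1 + 42) = 5*41 = 205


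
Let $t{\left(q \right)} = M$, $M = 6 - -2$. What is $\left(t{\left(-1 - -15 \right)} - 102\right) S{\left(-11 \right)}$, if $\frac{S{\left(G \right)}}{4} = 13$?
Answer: $-4888$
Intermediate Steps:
$S{\left(G \right)} = 52$ ($S{\left(G \right)} = 4 \cdot 13 = 52$)
$M = 8$ ($M = 6 + 2 = 8$)
$t{\left(q \right)} = 8$
$\left(t{\left(-1 - -15 \right)} - 102\right) S{\left(-11 \right)} = \left(8 - 102\right) 52 = \left(-94\right) 52 = -4888$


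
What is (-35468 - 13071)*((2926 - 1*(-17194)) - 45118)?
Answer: 1213377922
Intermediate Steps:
(-35468 - 13071)*((2926 - 1*(-17194)) - 45118) = -48539*((2926 + 17194) - 45118) = -48539*(20120 - 45118) = -48539*(-24998) = 1213377922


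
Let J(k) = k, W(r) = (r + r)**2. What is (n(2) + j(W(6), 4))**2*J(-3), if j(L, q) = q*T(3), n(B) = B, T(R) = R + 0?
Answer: -588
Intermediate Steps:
T(R) = R
W(r) = 4*r**2 (W(r) = (2*r)**2 = 4*r**2)
j(L, q) = 3*q (j(L, q) = q*3 = 3*q)
(n(2) + j(W(6), 4))**2*J(-3) = (2 + 3*4)**2*(-3) = (2 + 12)**2*(-3) = 14**2*(-3) = 196*(-3) = -588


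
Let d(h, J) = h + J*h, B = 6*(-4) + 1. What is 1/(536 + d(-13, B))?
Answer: 1/822 ≈ 0.0012165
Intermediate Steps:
B = -23 (B = -24 + 1 = -23)
1/(536 + d(-13, B)) = 1/(536 - 13*(1 - 23)) = 1/(536 - 13*(-22)) = 1/(536 + 286) = 1/822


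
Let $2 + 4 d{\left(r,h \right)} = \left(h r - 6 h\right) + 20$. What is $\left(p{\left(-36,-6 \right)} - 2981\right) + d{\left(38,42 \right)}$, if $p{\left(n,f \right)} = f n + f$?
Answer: $- \frac{4861}{2} \approx -2430.5$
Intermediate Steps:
$d{\left(r,h \right)} = \frac{9}{2} - \frac{3 h}{2} + \frac{h r}{4}$ ($d{\left(r,h \right)} = - \frac{1}{2} + \frac{\left(h r - 6 h\right) + 20}{4} = - \frac{1}{2} + \frac{\left(- 6 h + h r\right) + 20}{4} = - \frac{1}{2} + \frac{20 - 6 h + h r}{4} = - \frac{1}{2} + \left(5 - \frac{3 h}{2} + \frac{h r}{4}\right) = \frac{9}{2} - \frac{3 h}{2} + \frac{h r}{4}$)
$p{\left(n,f \right)} = f + f n$
$\left(p{\left(-36,-6 \right)} - 2981\right) + d{\left(38,42 \right)} = \left(- 6 \left(1 - 36\right) - 2981\right) + \left(\frac{9}{2} - 63 + \frac{1}{4} \cdot 42 \cdot 38\right) = \left(\left(-6\right) \left(-35\right) - 2981\right) + \left(\frac{9}{2} - 63 + 399\right) = \left(210 - 2981\right) + \frac{681}{2} = -2771 + \frac{681}{2} = - \frac{4861}{2}$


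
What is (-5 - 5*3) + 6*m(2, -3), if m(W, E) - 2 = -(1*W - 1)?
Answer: -14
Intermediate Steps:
m(W, E) = 3 - W (m(W, E) = 2 - (1*W - 1) = 2 - (W - 1) = 2 - (-1 + W) = 2 + (1 - W) = 3 - W)
(-5 - 5*3) + 6*m(2, -3) = (-5 - 5*3) + 6*(3 - 1*2) = (-5 - 15) + 6*(3 - 2) = -20 + 6*1 = -20 + 6 = -14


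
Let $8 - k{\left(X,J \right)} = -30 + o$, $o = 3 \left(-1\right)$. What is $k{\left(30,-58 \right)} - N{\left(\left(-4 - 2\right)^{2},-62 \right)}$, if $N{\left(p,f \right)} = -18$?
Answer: $59$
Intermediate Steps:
$o = -3$
$k{\left(X,J \right)} = 41$ ($k{\left(X,J \right)} = 8 - \left(-30 - 3\right) = 8 - -33 = 8 + 33 = 41$)
$k{\left(30,-58 \right)} - N{\left(\left(-4 - 2\right)^{2},-62 \right)} = 41 - -18 = 41 + 18 = 59$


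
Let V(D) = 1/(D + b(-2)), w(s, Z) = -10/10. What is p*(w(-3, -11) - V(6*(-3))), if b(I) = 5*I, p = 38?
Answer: -513/14 ≈ -36.643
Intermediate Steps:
w(s, Z) = -1 (w(s, Z) = -10*⅒ = -1)
V(D) = 1/(-10 + D) (V(D) = 1/(D + 5*(-2)) = 1/(D - 10) = 1/(-10 + D))
p*(w(-3, -11) - V(6*(-3))) = 38*(-1 - 1/(-10 + 6*(-3))) = 38*(-1 - 1/(-10 - 18)) = 38*(-1 - 1/(-28)) = 38*(-1 - 1*(-1/28)) = 38*(-1 + 1/28) = 38*(-27/28) = -513/14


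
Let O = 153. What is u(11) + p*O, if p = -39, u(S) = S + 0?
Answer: -5956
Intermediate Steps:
u(S) = S
u(11) + p*O = 11 - 39*153 = 11 - 5967 = -5956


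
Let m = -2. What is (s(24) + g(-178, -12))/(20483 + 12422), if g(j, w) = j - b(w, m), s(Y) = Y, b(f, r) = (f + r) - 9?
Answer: -131/32905 ≈ -0.0039812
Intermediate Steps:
b(f, r) = -9 + f + r
g(j, w) = 11 + j - w (g(j, w) = j - (-9 + w - 2) = j - (-11 + w) = j + (11 - w) = 11 + j - w)
(s(24) + g(-178, -12))/(20483 + 12422) = (24 + (11 - 178 - 1*(-12)))/(20483 + 12422) = (24 + (11 - 178 + 12))/32905 = (24 - 155)*(1/32905) = -131*1/32905 = -131/32905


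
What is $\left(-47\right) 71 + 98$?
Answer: $-3239$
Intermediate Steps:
$\left(-47\right) 71 + 98 = -3337 + 98 = -3239$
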